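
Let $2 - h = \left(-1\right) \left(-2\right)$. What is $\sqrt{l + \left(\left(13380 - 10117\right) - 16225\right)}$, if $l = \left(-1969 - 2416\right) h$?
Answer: $i \sqrt{12962} \approx 113.85 i$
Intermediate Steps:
$h = 0$ ($h = 2 - \left(-1\right) \left(-2\right) = 2 - 2 = 0$)
$l = 0$ ($l = \left(-1969 - 2416\right) 0 = \left(-4385\right) 0 = 0$)
$\sqrt{l + \left(\left(13380 - 10117\right) - 16225\right)} = \sqrt{0 + \left(\left(13380 - 10117\right) - 16225\right)} = \sqrt{0 + \left(3263 - 16225\right)} = \sqrt{0 - 12962} = \sqrt{-12962} = i \sqrt{12962}$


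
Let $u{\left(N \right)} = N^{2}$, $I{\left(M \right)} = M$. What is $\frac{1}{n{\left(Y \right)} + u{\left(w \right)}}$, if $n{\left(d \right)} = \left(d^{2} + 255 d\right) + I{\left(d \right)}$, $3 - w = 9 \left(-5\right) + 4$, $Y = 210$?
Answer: $\frac{1}{99796} \approx 1.002 \cdot 10^{-5}$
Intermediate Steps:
$w = 44$ ($w = 3 - \left(9 \left(-5\right) + 4\right) = 3 - \left(-45 + 4\right) = 3 - -41 = 3 + 41 = 44$)
$n{\left(d \right)} = d^{2} + 256 d$ ($n{\left(d \right)} = \left(d^{2} + 255 d\right) + d = d^{2} + 256 d$)
$\frac{1}{n{\left(Y \right)} + u{\left(w \right)}} = \frac{1}{210 \left(256 + 210\right) + 44^{2}} = \frac{1}{210 \cdot 466 + 1936} = \frac{1}{97860 + 1936} = \frac{1}{99796}$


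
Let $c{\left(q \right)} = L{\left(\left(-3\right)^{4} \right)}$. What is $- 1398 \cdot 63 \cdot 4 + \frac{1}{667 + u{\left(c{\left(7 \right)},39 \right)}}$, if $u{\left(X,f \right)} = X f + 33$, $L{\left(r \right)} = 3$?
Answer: $- \frac{287825831}{817} \approx -3.523 \cdot 10^{5}$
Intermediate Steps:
$c{\left(q \right)} = 3$
$u{\left(X,f \right)} = 33 + X f$
$- 1398 \cdot 63 \cdot 4 + \frac{1}{667 + u{\left(c{\left(7 \right)},39 \right)}} = - 1398 \cdot 63 \cdot 4 + \frac{1}{667 + \left(33 + 3 \cdot 39\right)} = \left(-1398\right) 252 + \frac{1}{667 + \left(33 + 117\right)} = -352296 + \frac{1}{667 + 150} = -352296 + \frac{1}{817} = - \frac{287825831}{817}$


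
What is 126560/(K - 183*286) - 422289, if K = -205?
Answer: -22188457487/52543 ≈ -4.2229e+5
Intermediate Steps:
126560/(K - 183*286) - 422289 = 126560/(-205 - 183*286) - 422289 = 126560/(-205 - 52338) - 422289 = 126560/(-52543) - 422289 = 126560*(-1/52543) - 422289 = -126560/52543 - 422289 = -22188457487/52543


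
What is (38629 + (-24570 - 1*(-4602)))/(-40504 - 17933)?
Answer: -18661/58437 ≈ -0.31934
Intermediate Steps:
(38629 + (-24570 - 1*(-4602)))/(-40504 - 17933) = (38629 + (-24570 + 4602))/(-58437) = (38629 - 19968)*(-1/58437) = 18661*(-1/58437) = -18661/58437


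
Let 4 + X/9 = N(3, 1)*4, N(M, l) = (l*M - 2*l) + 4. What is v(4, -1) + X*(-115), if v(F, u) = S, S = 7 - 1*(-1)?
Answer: -16552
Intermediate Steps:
N(M, l) = 4 - 2*l + M*l (N(M, l) = (M*l - 2*l) + 4 = (-2*l + M*l) + 4 = 4 - 2*l + M*l)
S = 8 (S = 7 + 1 = 8)
X = 144 (X = -36 + 9*((4 - 2*1 + 3*1)*4) = -36 + 9*((4 - 2 + 3)*4) = -36 + 9*(5*4) = -36 + 9*20 = -36 + 180 = 144)
v(F, u) = 8
v(4, -1) + X*(-115) = 8 + 144*(-115) = 8 - 16560 = -16552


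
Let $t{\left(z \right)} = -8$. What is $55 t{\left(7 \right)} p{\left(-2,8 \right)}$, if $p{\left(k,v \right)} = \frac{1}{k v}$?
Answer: $\frac{55}{2} \approx 27.5$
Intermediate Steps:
$p{\left(k,v \right)} = \frac{1}{k v}$
$55 t{\left(7 \right)} p{\left(-2,8 \right)} = 55 \left(-8\right) \frac{1}{\left(-2\right) 8} = - 440 \left(\left(- \frac{1}{2}\right) \frac{1}{8}\right) = \left(-440\right) \left(- \frac{1}{16}\right) = \frac{55}{2}$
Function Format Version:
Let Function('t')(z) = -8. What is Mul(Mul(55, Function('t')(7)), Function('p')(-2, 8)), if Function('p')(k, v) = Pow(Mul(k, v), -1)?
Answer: Rational(55, 2) ≈ 27.500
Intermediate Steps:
Function('p')(k, v) = Mul(Pow(k, -1), Pow(v, -1))
Mul(Mul(55, Function('t')(7)), Function('p')(-2, 8)) = Mul(Mul(55, -8), Mul(Pow(-2, -1), Pow(8, -1))) = Mul(-440, Mul(Rational(-1, 2), Rational(1, 8))) = Mul(-440, Rational(-1, 16)) = Rational(55, 2)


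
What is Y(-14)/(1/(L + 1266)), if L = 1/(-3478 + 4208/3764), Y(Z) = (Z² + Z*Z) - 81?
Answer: 1288171172945/3271746 ≈ 3.9373e+5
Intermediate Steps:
Y(Z) = -81 + 2*Z² (Y(Z) = (Z² + Z²) - 81 = 2*Z² - 81 = -81 + 2*Z²)
L = -941/3271746 (L = 1/(-3478 + 4208*(1/3764)) = 1/(-3478 + 1052/941) = 1/(-3271746/941) = -941/3271746 ≈ -0.00028761)
Y(-14)/(1/(L + 1266)) = (-81 + 2*(-14)²)/(1/(-941/3271746 + 1266)) = (-81 + 2*196)/(1/(4142029495/3271746)) = (-81 + 392)/(3271746/4142029495) = 311*(4142029495/3271746) = 1288171172945/3271746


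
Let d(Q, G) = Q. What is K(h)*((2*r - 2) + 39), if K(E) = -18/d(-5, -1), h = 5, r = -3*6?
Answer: 18/5 ≈ 3.6000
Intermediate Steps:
r = -18
K(E) = 18/5 (K(E) = -18/(-5) = -18*(-⅕) = 18/5)
K(h)*((2*r - 2) + 39) = 18*((2*(-18) - 2) + 39)/5 = 18*((-36 - 2) + 39)/5 = 18*(-38 + 39)/5 = (18/5)*1 = 18/5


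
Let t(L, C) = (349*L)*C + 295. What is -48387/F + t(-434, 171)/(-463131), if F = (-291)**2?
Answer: 241206832286/4357599579 ≈ 55.353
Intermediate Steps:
t(L, C) = 295 + 349*C*L (t(L, C) = 349*C*L + 295 = 295 + 349*C*L)
F = 84681
-48387/F + t(-434, 171)/(-463131) = -48387/84681 + (295 + 349*171*(-434))/(-463131) = -48387*1/84681 + (295 - 25900686)*(-1/463131) = -16129/28227 - 25900391*(-1/463131) = -16129/28227 + 25900391/463131 = 241206832286/4357599579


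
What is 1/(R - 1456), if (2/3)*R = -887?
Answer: -2/5573 ≈ -0.00035887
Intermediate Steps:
R = -2661/2 (R = (3/2)*(-887) = -2661/2 ≈ -1330.5)
1/(R - 1456) = 1/(-2661/2 - 1456) = 1/(-5573/2) = -2/5573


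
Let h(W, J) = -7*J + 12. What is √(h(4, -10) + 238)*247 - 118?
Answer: -118 + 1976*√5 ≈ 4300.5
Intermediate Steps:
h(W, J) = 12 - 7*J
√(h(4, -10) + 238)*247 - 118 = √((12 - 7*(-10)) + 238)*247 - 118 = √((12 + 70) + 238)*247 - 118 = √(82 + 238)*247 - 118 = √320*247 - 118 = (8*√5)*247 - 118 = 1976*√5 - 118 = -118 + 1976*√5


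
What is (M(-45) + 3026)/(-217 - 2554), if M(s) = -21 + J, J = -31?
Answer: -2974/2771 ≈ -1.0733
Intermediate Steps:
M(s) = -52 (M(s) = -21 - 31 = -52)
(M(-45) + 3026)/(-217 - 2554) = (-52 + 3026)/(-217 - 2554) = 2974/(-2771) = 2974*(-1/2771) = -2974/2771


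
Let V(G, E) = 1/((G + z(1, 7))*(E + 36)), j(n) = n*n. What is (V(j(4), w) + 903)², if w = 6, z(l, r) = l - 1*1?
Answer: 368226871489/451584 ≈ 8.1541e+5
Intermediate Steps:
z(l, r) = -1 + l (z(l, r) = l - 1 = -1 + l)
j(n) = n²
V(G, E) = 1/(G*(36 + E)) (V(G, E) = 1/((G + (-1 + 1))*(E + 36)) = 1/((G + 0)*(36 + E)) = 1/(G*(36 + E)))
(V(j(4), w) + 903)² = (1/((4²)*(36 + 6)) + 903)² = (1/(16*42) + 903)² = ((1/16)*(1/42) + 903)² = (1/672 + 903)² = (606817/672)² = 368226871489/451584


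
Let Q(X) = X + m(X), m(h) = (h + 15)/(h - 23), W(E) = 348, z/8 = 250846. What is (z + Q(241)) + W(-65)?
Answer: 218802041/109 ≈ 2.0074e+6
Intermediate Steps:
z = 2006768 (z = 8*250846 = 2006768)
m(h) = (15 + h)/(-23 + h)
Q(X) = X + (15 + X)/(-23 + X)
(z + Q(241)) + W(-65) = (2006768 + (15 + 241 + 241*(-23 + 241))/(-23 + 241)) + 348 = (2006768 + (15 + 241 + 241*218)/218) + 348 = (2006768 + (15 + 241 + 52538)/218) + 348 = (2006768 + (1/218)*52794) + 348 = (2006768 + 26397/109) + 348 = 218764109/109 + 348 = 218802041/109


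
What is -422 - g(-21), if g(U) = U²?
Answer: -863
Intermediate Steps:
-422 - g(-21) = -422 - 1*(-21)² = -422 - 1*441 = -422 - 441 = -863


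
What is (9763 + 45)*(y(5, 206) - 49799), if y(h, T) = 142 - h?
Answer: -487084896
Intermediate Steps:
(9763 + 45)*(y(5, 206) - 49799) = (9763 + 45)*((142 - 1*5) - 49799) = 9808*((142 - 5) - 49799) = 9808*(137 - 49799) = 9808*(-49662) = -487084896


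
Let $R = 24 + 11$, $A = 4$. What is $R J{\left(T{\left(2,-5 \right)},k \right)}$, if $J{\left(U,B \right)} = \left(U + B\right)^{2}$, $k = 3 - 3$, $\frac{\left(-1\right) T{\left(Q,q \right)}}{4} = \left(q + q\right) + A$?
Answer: $20160$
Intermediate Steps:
$T{\left(Q,q \right)} = -16 - 8 q$ ($T{\left(Q,q \right)} = - 4 \left(\left(q + q\right) + 4\right) = - 4 \left(2 q + 4\right) = - 4 \left(4 + 2 q\right) = -16 - 8 q$)
$k = 0$ ($k = 3 - 3 = 0$)
$J{\left(U,B \right)} = \left(B + U\right)^{2}$
$R = 35$
$R J{\left(T{\left(2,-5 \right)},k \right)} = 35 \left(0 - -24\right)^{2} = 35 \left(0 + \left(-16 + 40\right)\right)^{2} = 35 \left(0 + 24\right)^{2} = 35 \cdot 24^{2} = 35 \cdot 576 = 20160$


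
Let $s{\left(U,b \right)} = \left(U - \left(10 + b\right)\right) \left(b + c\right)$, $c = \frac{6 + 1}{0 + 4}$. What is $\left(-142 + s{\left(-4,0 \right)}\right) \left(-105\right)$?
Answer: $\frac{34965}{2} \approx 17483.0$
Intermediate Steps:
$c = \frac{7}{4} \approx 1.75$
$s{\left(U,b \right)} = \left(\frac{7}{4} + b\right) \left(-10 + U - b\right)$ ($s{\left(U,b \right)} = \left(U - \left(10 + b\right)\right) \left(b + \frac{7}{4}\right) = \left(-10 + U - b\right) \left(\frac{7}{4} + b\right) = \left(\frac{7}{4} + b\right) \left(-10 + U - b\right)$)
$\left(-142 + s{\left(-4,0 \right)}\right) \left(-105\right) = \left(-142 - \frac{49}{2}\right) \left(-105\right) = \left(- \frac{333}{2}\right) \left(-105\right) = \frac{34965}{2}$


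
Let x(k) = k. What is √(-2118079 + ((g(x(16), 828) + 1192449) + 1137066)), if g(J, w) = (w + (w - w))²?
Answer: 2*√224255 ≈ 947.11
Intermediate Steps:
g(J, w) = w² (g(J, w) = (w + 0)² = w²)
√(-2118079 + ((g(x(16), 828) + 1192449) + 1137066)) = √(-2118079 + ((828² + 1192449) + 1137066)) = √(-2118079 + ((685584 + 1192449) + 1137066)) = √(-2118079 + (1878033 + 1137066)) = √(-2118079 + 3015099) = √897020 = 2*√224255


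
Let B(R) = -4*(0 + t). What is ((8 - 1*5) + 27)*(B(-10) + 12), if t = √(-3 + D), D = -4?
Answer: 360 - 120*I*√7 ≈ 360.0 - 317.49*I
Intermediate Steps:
t = I*√7 (t = √(-3 - 4) = √(-7) = I*√7 ≈ 2.6458*I)
B(R) = -4*I*√7 (B(R) = -4*(0 + I*√7) = -4*I*√7)
((8 - 1*5) + 27)*(B(-10) + 12) = ((8 - 1*5) + 27)*(-4*I*√7 + 12) = ((8 - 5) + 27)*(12 - 4*I*√7) = (3 + 27)*(12 - 4*I*√7) = 30*(12 - 4*I*√7) = 360 - 120*I*√7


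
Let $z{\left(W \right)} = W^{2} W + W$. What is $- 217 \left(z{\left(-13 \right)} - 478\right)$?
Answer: $583296$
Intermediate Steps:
$z{\left(W \right)} = W + W^{3}$ ($z{\left(W \right)} = W^{3} + W = W + W^{3}$)
$- 217 \left(z{\left(-13 \right)} - 478\right) = - 217 \left(\left(-13 + \left(-13\right)^{3}\right) - 478\right) = - 217 \left(\left(-13 - 2197\right) - 478\right) = - 217 \left(-2210 - 478\right) = \left(-217\right) \left(-2688\right) = 583296$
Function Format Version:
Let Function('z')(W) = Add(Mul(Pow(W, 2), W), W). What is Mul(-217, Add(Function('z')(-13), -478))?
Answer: 583296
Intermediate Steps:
Function('z')(W) = Add(W, Pow(W, 3)) (Function('z')(W) = Add(Pow(W, 3), W) = Add(W, Pow(W, 3)))
Mul(-217, Add(Function('z')(-13), -478)) = Mul(-217, Add(Add(-13, Pow(-13, 3)), -478)) = Mul(-217, Add(Add(-13, -2197), -478)) = Mul(-217, Add(-2210, -478)) = Mul(-217, -2688) = 583296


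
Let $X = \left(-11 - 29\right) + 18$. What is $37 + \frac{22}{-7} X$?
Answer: $\frac{743}{7} \approx 106.14$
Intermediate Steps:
$X = -22$ ($X = -40 + 18 = -22$)
$37 + \frac{22}{-7} X = 37 + \frac{22}{-7} \left(-22\right) = 37 + 22 \left(- \frac{1}{7}\right) \left(-22\right) = 37 - - \frac{484}{7} = 37 + \frac{484}{7} = \frac{743}{7}$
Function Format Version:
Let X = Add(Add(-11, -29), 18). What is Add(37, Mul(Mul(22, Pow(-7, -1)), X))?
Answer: Rational(743, 7) ≈ 106.14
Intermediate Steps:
X = -22 (X = Add(-40, 18) = -22)
Add(37, Mul(Mul(22, Pow(-7, -1)), X)) = Add(37, Mul(Mul(22, Pow(-7, -1)), -22)) = Add(37, Mul(Mul(22, Rational(-1, 7)), -22)) = Add(37, Mul(Rational(-22, 7), -22)) = Add(37, Rational(484, 7)) = Rational(743, 7)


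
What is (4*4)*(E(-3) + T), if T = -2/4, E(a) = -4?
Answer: -72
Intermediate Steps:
T = -½ (T = -2*¼ = -½ ≈ -0.50000)
(4*4)*(E(-3) + T) = (4*4)*(-4 - ½) = 16*(-9/2) = -72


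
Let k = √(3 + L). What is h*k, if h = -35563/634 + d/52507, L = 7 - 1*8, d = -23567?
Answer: -1882247919*√2/33289438 ≈ -79.962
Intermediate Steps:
L = -1 (L = 7 - 8 = -1)
k = √2 (k = √(3 - 1) = √2 ≈ 1.4142)
h = -1882247919/33289438 (h = -35563/634 - 23567/52507 = -1882247919/33289438 ≈ -56.542)
h*k = -1882247919*√2/33289438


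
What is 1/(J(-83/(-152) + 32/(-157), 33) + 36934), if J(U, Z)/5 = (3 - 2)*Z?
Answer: 1/37099 ≈ 2.6955e-5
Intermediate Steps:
J(U, Z) = 5*Z (J(U, Z) = 5*((3 - 2)*Z) = 5*(1*Z) = 5*Z)
1/(J(-83/(-152) + 32/(-157), 33) + 36934) = 1/(5*33 + 36934) = 1/(165 + 36934) = 1/37099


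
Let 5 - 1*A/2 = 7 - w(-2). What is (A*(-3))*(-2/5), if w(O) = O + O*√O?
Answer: -48/5 - 24*I*√2/5 ≈ -9.6 - 6.7882*I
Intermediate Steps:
w(O) = O + O^(3/2)
A = -8 - 4*I*√2 (A = 10 - 2*(7 - (-2 + (-2)^(3/2))) = 10 - 2*(7 - (-2 - 2*I*√2)) = 10 - 2*(7 + (2 + 2*I*√2)) = 10 - 2*(9 + 2*I*√2) = 10 + (-18 - 4*I*√2) = -8 - 4*I*√2 ≈ -8.0 - 5.6569*I)
(A*(-3))*(-2/5) = ((-8 - 4*I*√2)*(-3))*(-2/5) = (24 + 12*I*√2)*(-2*⅕) = (24 + 12*I*√2)*(-⅖) = -48/5 - 24*I*√2/5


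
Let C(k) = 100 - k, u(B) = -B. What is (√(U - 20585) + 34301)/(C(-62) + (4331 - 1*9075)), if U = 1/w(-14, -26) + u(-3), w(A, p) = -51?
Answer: -34301/4582 - I*√53533833/233682 ≈ -7.486 - 0.03131*I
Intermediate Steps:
U = 152/51 (U = 1/(-51) - 1*(-3) = -1/51 + 3 = 152/51 ≈ 2.9804)
(√(U - 20585) + 34301)/(C(-62) + (4331 - 1*9075)) = (√(152/51 - 20585) + 34301)/((100 - 1*(-62)) + (4331 - 1*9075)) = (√(-1049683/51) + 34301)/((100 + 62) + (4331 - 9075)) = (I*√53533833/51 + 34301)/(162 - 4744) = (34301 + I*√53533833/51)/(-4582) = (34301 + I*√53533833/51)*(-1/4582) = -34301/4582 - I*√53533833/233682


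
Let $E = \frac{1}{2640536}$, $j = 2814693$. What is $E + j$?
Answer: $\frac{7432298195449}{2640536} \approx 2.8147 \cdot 10^{6}$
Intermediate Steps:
$E = \frac{1}{2640536} \approx 3.7871 \cdot 10^{-7}$
$E + j = \frac{1}{2640536} + 2814693 = \frac{7432298195449}{2640536}$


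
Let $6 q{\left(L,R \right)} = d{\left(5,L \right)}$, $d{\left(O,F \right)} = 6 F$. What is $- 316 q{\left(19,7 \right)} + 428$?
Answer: $-5576$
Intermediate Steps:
$q{\left(L,R \right)} = L$ ($q{\left(L,R \right)} = \frac{6 L}{6} = L$)
$- 316 q{\left(19,7 \right)} + 428 = \left(-316\right) 19 + 428 = -6004 + 428 = -5576$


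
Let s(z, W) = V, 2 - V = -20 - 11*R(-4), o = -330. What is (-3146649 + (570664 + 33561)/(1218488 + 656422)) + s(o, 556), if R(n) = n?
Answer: -1179944864077/374982 ≈ -3.1467e+6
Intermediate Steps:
V = -22 (V = 2 - (-20 - 11*(-4)) = 2 - (-20 + 44) = 2 - 1*24 = 2 - 24 = -22)
s(z, W) = -22
(-3146649 + (570664 + 33561)/(1218488 + 656422)) + s(o, 556) = (-3146649 + (570664 + 33561)/(1218488 + 656422)) - 22 = (-3146649 + 604225/1874910) - 22 = (-3146649 + 604225*(1/1874910)) - 22 = (-3146649 + 120845/374982) - 22 = -1179936614473/374982 - 22 = -1179944864077/374982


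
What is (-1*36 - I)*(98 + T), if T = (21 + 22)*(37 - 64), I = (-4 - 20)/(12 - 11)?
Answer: 12756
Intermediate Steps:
I = -24 (I = -24/1 = -24*1 = -24)
T = -1161 (T = 43*(-27) = -1161)
(-1*36 - I)*(98 + T) = (-1*36 - 1*(-24))*(98 - 1161) = (-36 + 24)*(-1063) = -12*(-1063) = 12756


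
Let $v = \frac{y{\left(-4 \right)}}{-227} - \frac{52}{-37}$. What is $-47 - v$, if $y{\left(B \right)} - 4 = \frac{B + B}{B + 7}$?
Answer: $- \frac{1219523}{25197} \approx -48.4$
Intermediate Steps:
$y{\left(B \right)} = 4 + \frac{2 B}{7 + B}$ ($y{\left(B \right)} = 4 + \frac{B + B}{B + 7} = 4 + \frac{2 B}{7 + B}$)
$v = \frac{35264}{25197}$ ($v = \frac{2 \frac{1}{7 - 4} \left(14 + 3 \left(-4\right)\right)}{-227} - \frac{52}{-37} = \frac{2 \left(14 - 12\right)}{3} \left(- \frac{1}{227}\right) - - \frac{52}{37} = 2 \cdot \frac{1}{3} \cdot 2 \left(- \frac{1}{227}\right) + \frac{52}{37} = \frac{4}{3} \left(- \frac{1}{227}\right) + \frac{52}{37} = - \frac{4}{681} + \frac{52}{37} = \frac{35264}{25197} \approx 1.3995$)
$-47 - v = -47 - \frac{35264}{25197} = - \frac{1219523}{25197}$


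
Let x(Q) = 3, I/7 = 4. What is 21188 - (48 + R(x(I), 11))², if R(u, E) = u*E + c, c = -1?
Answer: 14788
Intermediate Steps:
I = 28 (I = 7*4 = 28)
R(u, E) = -1 + E*u (R(u, E) = u*E - 1 = E*u - 1 = -1 + E*u)
21188 - (48 + R(x(I), 11))² = 21188 - (48 + (-1 + 11*3))² = 21188 - (48 + (-1 + 33))² = 21188 - (48 + 32)² = 21188 - 1*80² = 21188 - 1*6400 = 21188 - 6400 = 14788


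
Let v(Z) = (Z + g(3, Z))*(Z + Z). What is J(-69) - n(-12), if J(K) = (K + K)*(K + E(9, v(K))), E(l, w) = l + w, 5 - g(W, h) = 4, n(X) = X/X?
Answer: -1286713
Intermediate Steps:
n(X) = 1
g(W, h) = 1 (g(W, h) = 5 - 1*4 = 5 - 4 = 1)
v(Z) = 2*Z*(1 + Z) (v(Z) = (Z + 1)*(Z + Z) = (1 + Z)*(2*Z) = 2*Z*(1 + Z))
J(K) = 2*K*(9 + K + 2*K*(1 + K)) (J(K) = (K + K)*(K + (9 + 2*K*(1 + K))) = (2*K)*(9 + K + 2*K*(1 + K)) = 2*K*(9 + K + 2*K*(1 + K)))
J(-69) - n(-12) = 2*(-69)*(9 - 69 + 2*(-69)*(1 - 69)) - 1*1 = 2*(-69)*(9 - 69 + 2*(-69)*(-68)) - 1 = 2*(-69)*(9 - 69 + 9384) - 1 = 2*(-69)*9324 - 1 = -1286712 - 1 = -1286713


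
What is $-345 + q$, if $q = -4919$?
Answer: $-5264$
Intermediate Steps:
$-345 + q = -345 - 4919 = -5264$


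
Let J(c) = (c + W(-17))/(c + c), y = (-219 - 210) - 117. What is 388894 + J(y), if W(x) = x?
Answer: 424672811/1092 ≈ 3.8889e+5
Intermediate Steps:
y = -546 (y = -429 - 117 = -546)
J(c) = (-17 + c)/(2*c) (J(c) = (c - 17)/(c + c) = (-17 + c)/((2*c)) = (-17 + c)*(1/(2*c)) = (-17 + c)/(2*c))
388894 + J(y) = 388894 + (½)*(-17 - 546)/(-546) = 388894 + (½)*(-1/546)*(-563) = 388894 + 563/1092 = 424672811/1092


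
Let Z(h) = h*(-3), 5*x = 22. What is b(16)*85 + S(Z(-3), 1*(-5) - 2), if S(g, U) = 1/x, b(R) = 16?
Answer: 29925/22 ≈ 1360.2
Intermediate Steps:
x = 22/5 (x = (1/5)*22 = 22/5 ≈ 4.4000)
Z(h) = -3*h
S(g, U) = 5/22 (S(g, U) = 1/(22/5) = 5/22)
b(16)*85 + S(Z(-3), 1*(-5) - 2) = 16*85 + 5/22 = 1360 + 5/22 = 29925/22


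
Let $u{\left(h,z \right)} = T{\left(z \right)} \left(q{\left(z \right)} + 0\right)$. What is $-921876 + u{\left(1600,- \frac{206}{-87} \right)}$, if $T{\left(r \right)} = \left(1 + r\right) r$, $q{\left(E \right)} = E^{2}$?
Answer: $- \frac{52811494359548}{57289761} \approx -9.2183 \cdot 10^{5}$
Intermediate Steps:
$T{\left(r \right)} = r \left(1 + r\right)$
$u{\left(h,z \right)} = z^{3} \left(1 + z\right)$ ($u{\left(h,z \right)} = z \left(1 + z\right) \left(z^{2} + 0\right) = z \left(1 + z\right) z^{2} = z^{3} \left(1 + z\right)$)
$-921876 + u{\left(1600,- \frac{206}{-87} \right)} = -921876 + \left(- \frac{206}{-87}\right)^{3} \left(1 - \frac{206}{-87}\right) = -921876 + \left(\left(-206\right) \left(- \frac{1}{87}\right)\right)^{3} \left(1 - - \frac{206}{87}\right) = -921876 + \left(\frac{206}{87}\right)^{3} \left(1 + \frac{206}{87}\right) = -921876 + \frac{8741816}{658503} \cdot \frac{293}{87} = -921876 + \frac{2561352088}{57289761} = - \frac{52811494359548}{57289761}$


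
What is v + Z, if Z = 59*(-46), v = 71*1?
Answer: -2643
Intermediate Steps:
v = 71
Z = -2714
v + Z = 71 - 2714 = -2643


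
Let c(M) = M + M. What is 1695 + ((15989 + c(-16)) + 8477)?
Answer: 26129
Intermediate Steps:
c(M) = 2*M
1695 + ((15989 + c(-16)) + 8477) = 1695 + ((15989 + 2*(-16)) + 8477) = 1695 + ((15989 - 32) + 8477) = 1695 + (15957 + 8477) = 1695 + 24434 = 26129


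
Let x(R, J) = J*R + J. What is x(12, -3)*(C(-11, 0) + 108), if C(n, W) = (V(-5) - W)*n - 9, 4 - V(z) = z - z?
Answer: -2145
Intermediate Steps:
V(z) = 4 (V(z) = 4 - (z - z) = 4 - 1*0 = 4 + 0 = 4)
x(R, J) = J + J*R
C(n, W) = -9 + n*(4 - W) (C(n, W) = (4 - W)*n - 9 = n*(4 - W) - 9 = -9 + n*(4 - W))
x(12, -3)*(C(-11, 0) + 108) = (-3*(1 + 12))*((-9 + 4*(-11) - 1*0*(-11)) + 108) = (-3*13)*((-9 - 44 + 0) + 108) = -39*(-53 + 108) = -39*55 = -2145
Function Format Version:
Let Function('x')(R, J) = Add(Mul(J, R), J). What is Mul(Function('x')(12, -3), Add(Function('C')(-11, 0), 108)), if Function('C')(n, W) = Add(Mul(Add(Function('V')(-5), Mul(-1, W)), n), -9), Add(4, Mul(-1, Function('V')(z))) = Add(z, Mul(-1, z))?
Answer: -2145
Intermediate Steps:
Function('V')(z) = 4 (Function('V')(z) = Add(4, Mul(-1, Add(z, Mul(-1, z)))) = Add(4, Mul(-1, 0)) = Add(4, 0) = 4)
Function('x')(R, J) = Add(J, Mul(J, R))
Function('C')(n, W) = Add(-9, Mul(n, Add(4, Mul(-1, W)))) (Function('C')(n, W) = Add(Mul(Add(4, Mul(-1, W)), n), -9) = Add(Mul(n, Add(4, Mul(-1, W))), -9) = Add(-9, Mul(n, Add(4, Mul(-1, W)))))
Mul(Function('x')(12, -3), Add(Function('C')(-11, 0), 108)) = Mul(Mul(-3, Add(1, 12)), Add(Add(-9, Mul(4, -11), Mul(-1, 0, -11)), 108)) = Mul(Mul(-3, 13), Add(Add(-9, -44, 0), 108)) = Mul(-39, Add(-53, 108)) = Mul(-39, 55) = -2145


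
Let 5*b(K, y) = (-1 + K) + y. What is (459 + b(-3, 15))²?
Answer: 5317636/25 ≈ 2.1271e+5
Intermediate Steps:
b(K, y) = -⅕ + K/5 + y/5 (b(K, y) = ((-1 + K) + y)/5 = (-1 + K + y)/5 = -⅕ + K/5 + y/5)
(459 + b(-3, 15))² = (459 + (-⅕ + (⅕)*(-3) + (⅕)*15))² = (459 + (-⅕ - ⅗ + 3))² = (459 + 11/5)² = (2306/5)² = 5317636/25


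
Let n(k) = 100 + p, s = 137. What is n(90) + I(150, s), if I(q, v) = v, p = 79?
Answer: 316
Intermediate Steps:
n(k) = 179 (n(k) = 100 + 79 = 179)
n(90) + I(150, s) = 179 + 137 = 316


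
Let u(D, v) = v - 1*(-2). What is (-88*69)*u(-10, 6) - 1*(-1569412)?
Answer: 1520836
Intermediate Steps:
u(D, v) = 2 + v (u(D, v) = v + 2 = 2 + v)
(-88*69)*u(-10, 6) - 1*(-1569412) = (-88*69)*(2 + 6) - 1*(-1569412) = -6072*8 + 1569412 = -48576 + 1569412 = 1520836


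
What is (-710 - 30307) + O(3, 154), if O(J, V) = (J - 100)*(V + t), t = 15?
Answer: -47410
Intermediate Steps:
O(J, V) = (-100 + J)*(15 + V) (O(J, V) = (J - 100)*(V + 15) = (-100 + J)*(15 + V))
(-710 - 30307) + O(3, 154) = (-710 - 30307) + (-1500 - 100*154 + 15*3 + 3*154) = -31017 + (-1500 - 15400 + 45 + 462) = -31017 - 16393 = -47410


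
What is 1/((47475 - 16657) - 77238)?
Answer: -1/46420 ≈ -2.1542e-5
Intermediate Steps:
1/((47475 - 16657) - 77238) = 1/(30818 - 77238) = 1/(-46420) = -1/46420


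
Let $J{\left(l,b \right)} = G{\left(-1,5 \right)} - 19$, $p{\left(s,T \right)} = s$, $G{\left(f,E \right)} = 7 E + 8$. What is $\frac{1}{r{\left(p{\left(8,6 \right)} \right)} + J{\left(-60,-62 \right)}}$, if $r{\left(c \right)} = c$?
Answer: $\frac{1}{32} \approx 0.03125$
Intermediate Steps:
$G{\left(f,E \right)} = 8 + 7 E$
$J{\left(l,b \right)} = 24$ ($J{\left(l,b \right)} = \left(8 + 7 \cdot 5\right) - 19 = \left(8 + 35\right) - 19 = 43 - 19 = 24$)
$\frac{1}{r{\left(p{\left(8,6 \right)} \right)} + J{\left(-60,-62 \right)}} = \frac{1}{8 + 24} = \frac{1}{32}$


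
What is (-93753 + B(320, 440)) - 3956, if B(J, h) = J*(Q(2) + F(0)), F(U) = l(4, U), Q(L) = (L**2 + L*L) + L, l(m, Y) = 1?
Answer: -94189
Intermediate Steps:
Q(L) = L + 2*L**2 (Q(L) = (L**2 + L**2) + L = 2*L**2 + L = L + 2*L**2)
F(U) = 1
B(J, h) = 11*J (B(J, h) = J*(2*(1 + 2*2) + 1) = J*(2*(1 + 4) + 1) = J*(2*5 + 1) = J*(10 + 1) = J*11 = 11*J)
(-93753 + B(320, 440)) - 3956 = (-93753 + 11*320) - 3956 = (-93753 + 3520) - 3956 = -90233 - 3956 = -94189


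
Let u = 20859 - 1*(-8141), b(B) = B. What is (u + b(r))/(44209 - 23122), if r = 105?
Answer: 29105/21087 ≈ 1.3802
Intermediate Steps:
u = 29000 (u = 20859 + 8141 = 29000)
(u + b(r))/(44209 - 23122) = (29000 + 105)/(44209 - 23122) = 29105/21087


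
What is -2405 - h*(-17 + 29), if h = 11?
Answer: -2537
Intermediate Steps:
-2405 - h*(-17 + 29) = -2405 - 11*(-17 + 29) = -2405 - 11*12 = -2405 - 1*132 = -2405 - 132 = -2537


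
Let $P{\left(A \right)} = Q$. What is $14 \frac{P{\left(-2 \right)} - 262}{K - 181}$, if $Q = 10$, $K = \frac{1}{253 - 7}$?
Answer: $\frac{867888}{44525} \approx 19.492$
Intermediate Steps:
$K = \frac{1}{246} \approx 0.004065$
$P{\left(A \right)} = 10$
$14 \frac{P{\left(-2 \right)} - 262}{K - 181} = 14 \frac{10 - 262}{\frac{1}{246} - 181} = 14 \left(- \frac{252}{- \frac{44525}{246}}\right) = 14 \left(\left(-252\right) \left(- \frac{246}{44525}\right)\right) = 14 \cdot \frac{61992}{44525} = \frac{867888}{44525}$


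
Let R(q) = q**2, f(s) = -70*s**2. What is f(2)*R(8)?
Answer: -17920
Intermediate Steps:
f(2)*R(8) = -70*2**2*8**2 = -70*4*64 = -280*64 = -17920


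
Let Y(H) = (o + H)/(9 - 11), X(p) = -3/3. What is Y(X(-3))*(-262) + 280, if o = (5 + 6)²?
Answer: 16000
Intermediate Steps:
X(p) = -1 (X(p) = -3*⅓ = -1)
o = 121 (o = 11² = 121)
Y(H) = -121/2 - H/2 (Y(H) = (121 + H)/(9 - 11) = (121 + H)/(-2) = (121 + H)*(-½) = -121/2 - H/2)
Y(X(-3))*(-262) + 280 = (-121/2 - ½*(-1))*(-262) + 280 = (-121/2 + ½)*(-262) + 280 = -60*(-262) + 280 = 15720 + 280 = 16000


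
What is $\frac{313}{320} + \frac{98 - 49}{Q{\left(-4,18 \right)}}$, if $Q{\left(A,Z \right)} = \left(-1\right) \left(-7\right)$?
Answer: $\frac{2553}{320} \approx 7.9781$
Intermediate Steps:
$Q{\left(A,Z \right)} = 7$
$\frac{313}{320} + \frac{98 - 49}{Q{\left(-4,18 \right)}} = \frac{313}{320} + \frac{98 - 49}{7} = 313 \cdot \frac{1}{320} + \left(98 - 49\right) \frac{1}{7} = \frac{313}{320} + 49 \cdot \frac{1}{7} = \frac{313}{320} + 7 = \frac{2553}{320}$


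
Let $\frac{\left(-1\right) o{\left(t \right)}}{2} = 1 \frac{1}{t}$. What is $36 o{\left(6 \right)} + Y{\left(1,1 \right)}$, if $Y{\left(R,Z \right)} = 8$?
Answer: $-4$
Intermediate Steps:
$o{\left(t \right)} = - \frac{2}{t}$ ($o{\left(t \right)} = - 2 \cdot 1 \frac{1}{t} = - \frac{2}{t}$)
$36 o{\left(6 \right)} + Y{\left(1,1 \right)} = 36 \left(- \frac{2}{6}\right) + 8 = 36 \left(\left(-2\right) \frac{1}{6}\right) + 8 = 36 \left(- \frac{1}{3}\right) + 8 = -12 + 8 = -4$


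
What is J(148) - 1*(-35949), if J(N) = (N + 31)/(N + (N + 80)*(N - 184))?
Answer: 289748761/8060 ≈ 35949.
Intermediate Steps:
J(N) = (31 + N)/(N + (-184 + N)*(80 + N)) (J(N) = (31 + N)/(N + (80 + N)*(-184 + N)) = (31 + N)/(N + (-184 + N)*(80 + N)))
J(148) - 1*(-35949) = (31 + 148)/(-14720 + 148² - 103*148) - 1*(-35949) = 179/(-14720 + 21904 - 15244) + 35949 = 179/(-8060) + 35949 = -1/8060*179 + 35949 = -179/8060 + 35949 = 289748761/8060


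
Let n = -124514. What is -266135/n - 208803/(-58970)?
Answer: 10423219423/1835647645 ≈ 5.6782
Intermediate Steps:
-266135/n - 208803/(-58970) = -266135/(-124514) - 208803/(-58970) = -266135*(-1/124514) - 208803*(-1/58970) = 266135/124514 + 208803/58970 = 10423219423/1835647645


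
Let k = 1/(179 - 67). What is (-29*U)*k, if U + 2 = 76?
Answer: -1073/56 ≈ -19.161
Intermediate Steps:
U = 74 (U = -2 + 76 = 74)
k = 1/112 ≈ 0.0089286
(-29*U)*k = -29*74*(1/112) = -2146*1/112 = -1073/56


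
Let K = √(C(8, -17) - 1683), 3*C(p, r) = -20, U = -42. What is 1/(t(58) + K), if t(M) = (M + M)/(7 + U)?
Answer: -12180/6249893 - 1225*I*√15207/6249893 ≈ -0.0019488 - 0.02417*I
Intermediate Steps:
t(M) = -2*M/35 (t(M) = (M + M)/(7 - 42) = (2*M)/(-35) = (2*M)*(-1/35) = -2*M/35)
C(p, r) = -20/3 (C(p, r) = (⅓)*(-20) = -20/3)
K = I*√15207/3 (K = √(-20/3 - 1683) = √(-5069/3) = I*√15207/3 ≈ 41.106*I)
1/(t(58) + K) = 1/(-2/35*58 + I*√15207/3) = 1/(-116/35 + I*√15207/3)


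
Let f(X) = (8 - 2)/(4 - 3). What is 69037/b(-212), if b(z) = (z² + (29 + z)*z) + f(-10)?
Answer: 69037/83746 ≈ 0.82436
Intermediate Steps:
f(X) = 6 (f(X) = 6/1 = 6*1 = 6)
b(z) = 6 + z² + z*(29 + z) (b(z) = (z² + (29 + z)*z) + 6 = (z² + z*(29 + z)) + 6 = 6 + z² + z*(29 + z))
69037/b(-212) = 69037/(6 + 2*(-212)² + 29*(-212)) = 69037/(6 + 2*44944 - 6148) = 69037/(6 + 89888 - 6148) = 69037/83746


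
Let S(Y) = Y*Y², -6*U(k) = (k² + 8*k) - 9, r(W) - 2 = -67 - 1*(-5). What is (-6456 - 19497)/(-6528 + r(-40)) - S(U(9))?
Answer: 30366155/2196 ≈ 13828.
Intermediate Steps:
r(W) = -60 (r(W) = 2 + (-67 - 1*(-5)) = 2 + (-67 + 5) = 2 - 62 = -60)
U(k) = 3/2 - 4*k/3 - k²/6 (U(k) = -((k² + 8*k) - 9)/6 = -(-9 + k² + 8*k)/6 = 3/2 - 4*k/3 - k²/6)
S(Y) = Y³
(-6456 - 19497)/(-6528 + r(-40)) - S(U(9)) = (-6456 - 19497)/(-6528 - 60) - (3/2 - 4/3*9 - ⅙*9²)³ = -25953/(-6588) - (3/2 - 12 - ⅙*81)³ = -25953*(-1/6588) - (3/2 - 12 - 27/2)³ = 8651/2196 - 1*(-24)³ = 8651/2196 - 1*(-13824) = 8651/2196 + 13824 = 30366155/2196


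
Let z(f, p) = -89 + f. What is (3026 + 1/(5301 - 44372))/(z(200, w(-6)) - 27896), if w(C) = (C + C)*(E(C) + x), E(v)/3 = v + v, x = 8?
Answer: -23645769/217117547 ≈ -0.10891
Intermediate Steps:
E(v) = 6*v (E(v) = 3*(v + v) = 3*(2*v) = 6*v)
w(C) = 2*C*(8 + 6*C) (w(C) = (C + C)*(6*C + 8) = (2*C)*(8 + 6*C) = 2*C*(8 + 6*C))
(3026 + 1/(5301 - 44372))/(z(200, w(-6)) - 27896) = (3026 + 1/(5301 - 44372))/((-89 + 200) - 27896) = (3026 + 1/(-39071))/(111 - 27896) = (3026 - 1/39071)/(-27785) = (118228845/39071)*(-1/27785) = -23645769/217117547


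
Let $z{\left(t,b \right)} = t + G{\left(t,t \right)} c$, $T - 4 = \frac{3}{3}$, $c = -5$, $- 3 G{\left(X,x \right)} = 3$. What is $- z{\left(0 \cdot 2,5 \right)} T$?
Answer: $-25$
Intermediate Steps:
$G{\left(X,x \right)} = -1$ ($G{\left(X,x \right)} = \left(- \frac{1}{3}\right) 3 = -1$)
$T = 5$ ($T = 4 + \frac{3}{3} = 4 + 3 \cdot \frac{1}{3} = 4 + 1 = 5$)
$z{\left(t,b \right)} = 5 + t$ ($z{\left(t,b \right)} = t - -5 = t + 5 = 5 + t$)
$- z{\left(0 \cdot 2,5 \right)} T = - (5 + 0 \cdot 2) 5 = - (5 + 0) 5 = \left(-1\right) 5 \cdot 5 = \left(-5\right) 5 = -25$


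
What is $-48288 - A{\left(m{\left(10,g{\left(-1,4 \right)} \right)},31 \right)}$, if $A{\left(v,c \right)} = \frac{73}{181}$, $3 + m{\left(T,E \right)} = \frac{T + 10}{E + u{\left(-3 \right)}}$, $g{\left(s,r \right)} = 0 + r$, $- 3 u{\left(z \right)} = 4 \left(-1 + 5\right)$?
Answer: $- \frac{8740201}{181} \approx -48288.0$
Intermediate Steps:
$u{\left(z \right)} = - \frac{16}{3}$ ($u{\left(z \right)} = - \frac{4 \left(-1 + 5\right)}{3} = - \frac{4 \cdot 4}{3} = \left(- \frac{1}{3}\right) 16 = - \frac{16}{3}$)
$g{\left(s,r \right)} = r$
$m{\left(T,E \right)} = -3 + \frac{10 + T}{- \frac{16}{3} + E}$ ($m{\left(T,E \right)} = -3 + \frac{T + 10}{E - \frac{16}{3}} = -3 + \frac{10 + T}{- \frac{16}{3} + E}$)
$A{\left(v,c \right)} = \frac{73}{181}$ ($A{\left(v,c \right)} = 73 \cdot \frac{1}{181} = \frac{73}{181}$)
$-48288 - A{\left(m{\left(10,g{\left(-1,4 \right)} \right)},31 \right)} = -48288 - \frac{73}{181} = - \frac{8740201}{181}$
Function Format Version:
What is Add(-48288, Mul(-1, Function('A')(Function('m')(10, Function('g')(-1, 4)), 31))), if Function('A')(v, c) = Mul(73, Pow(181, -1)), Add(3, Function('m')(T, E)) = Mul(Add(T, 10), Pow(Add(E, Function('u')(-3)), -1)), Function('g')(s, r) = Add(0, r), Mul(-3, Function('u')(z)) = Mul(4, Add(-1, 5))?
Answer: Rational(-8740201, 181) ≈ -48288.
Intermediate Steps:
Function('u')(z) = Rational(-16, 3) (Function('u')(z) = Mul(Rational(-1, 3), Mul(4, Add(-1, 5))) = Mul(Rational(-1, 3), Mul(4, 4)) = Mul(Rational(-1, 3), 16) = Rational(-16, 3))
Function('g')(s, r) = r
Function('m')(T, E) = Add(-3, Mul(Pow(Add(Rational(-16, 3), E), -1), Add(10, T))) (Function('m')(T, E) = Add(-3, Mul(Add(T, 10), Pow(Add(E, Rational(-16, 3)), -1))) = Add(-3, Mul(Add(10, T), Pow(Add(Rational(-16, 3), E), -1))) = Add(-3, Mul(Pow(Add(Rational(-16, 3), E), -1), Add(10, T))))
Function('A')(v, c) = Rational(73, 181) (Function('A')(v, c) = Mul(73, Rational(1, 181)) = Rational(73, 181))
Add(-48288, Mul(-1, Function('A')(Function('m')(10, Function('g')(-1, 4)), 31))) = Add(-48288, Mul(-1, Rational(73, 181))) = Add(-48288, Rational(-73, 181)) = Rational(-8740201, 181)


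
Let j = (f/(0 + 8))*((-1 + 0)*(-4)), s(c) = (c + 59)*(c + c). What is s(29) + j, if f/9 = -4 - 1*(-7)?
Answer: 10235/2 ≈ 5117.5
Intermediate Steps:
f = 27 (f = 9*(-4 - 1*(-7)) = 9*(-4 + 7) = 9*3 = 27)
s(c) = 2*c*(59 + c) (s(c) = (59 + c)*(2*c) = 2*c*(59 + c))
j = 27/2 (j = (27/(0 + 8))*((-1 + 0)*(-4)) = (27/8)*(-1*(-4)) = ((1/8)*27)*4 = (27/8)*4 = 27/2 ≈ 13.500)
s(29) + j = 2*29*(59 + 29) + 27/2 = 2*29*88 + 27/2 = 5104 + 27/2 = 10235/2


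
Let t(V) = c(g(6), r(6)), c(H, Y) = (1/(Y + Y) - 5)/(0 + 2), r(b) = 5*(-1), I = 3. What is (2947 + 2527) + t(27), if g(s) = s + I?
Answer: 109429/20 ≈ 5471.5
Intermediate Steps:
g(s) = 3 + s (g(s) = s + 3 = 3 + s)
r(b) = -5
c(H, Y) = -5/2 + 1/(4*Y) (c(H, Y) = (1/(2*Y) - 5)/2 = (1/(2*Y) - 5)*(½) = (-5 + 1/(2*Y))*(½) = -5/2 + 1/(4*Y))
t(V) = -51/20 (t(V) = (¼)*(1 - 10*(-5))/(-5) = (¼)*(-⅕)*(1 + 50) = (¼)*(-⅕)*51 = -51/20)
(2947 + 2527) + t(27) = (2947 + 2527) - 51/20 = 5474 - 51/20 = 109429/20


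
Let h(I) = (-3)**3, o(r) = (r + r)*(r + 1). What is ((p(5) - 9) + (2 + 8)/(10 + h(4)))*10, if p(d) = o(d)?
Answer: 8570/17 ≈ 504.12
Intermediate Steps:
o(r) = 2*r*(1 + r) (o(r) = (2*r)*(1 + r) = 2*r*(1 + r))
p(d) = 2*d*(1 + d)
h(I) = -27
((p(5) - 9) + (2 + 8)/(10 + h(4)))*10 = ((2*5*(1 + 5) - 9) + (2 + 8)/(10 - 27))*10 = ((2*5*6 - 9) + 10/(-17))*10 = ((60 - 9) + 10*(-1/17))*10 = (51 - 10/17)*10 = (857/17)*10 = 8570/17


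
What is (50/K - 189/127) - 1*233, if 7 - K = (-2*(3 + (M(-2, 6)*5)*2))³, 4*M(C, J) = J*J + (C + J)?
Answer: -260331482590/1110211521 ≈ -234.49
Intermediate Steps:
M(C, J) = C/4 + J/4 + J²/4 (M(C, J) = (J*J + (C + J))/4 = (J² + (C + J))/4 = (C + J + J²)/4 = C/4 + J/4 + J²/4)
K = 8741823 (K = 7 - (-2*(3 + (((¼)*(-2) + (¼)*6 + (¼)*6²)*5)*2))³ = 7 - (-2*(3 + ((-½ + 3/2 + (¼)*36)*5)*2))³ = 7 - (-2*(3 + ((-½ + 3/2 + 9)*5)*2))³ = 7 - (-2*(3 + (10*5)*2))³ = 7 - (-2*(3 + 50*2))³ = 7 - (-2*(3 + 100))³ = 7 - (-2*103)³ = 7 - 1*(-206)³ = 7 - 1*(-8741816) = 7 + 8741816 = 8741823)
(50/K - 189/127) - 1*233 = (50/8741823 - 189/127) - 1*233 = (50*(1/8741823) - 189*1/127) - 233 = (50/8741823 - 189/127) - 233 = -1652198197/1110211521 - 233 = -260331482590/1110211521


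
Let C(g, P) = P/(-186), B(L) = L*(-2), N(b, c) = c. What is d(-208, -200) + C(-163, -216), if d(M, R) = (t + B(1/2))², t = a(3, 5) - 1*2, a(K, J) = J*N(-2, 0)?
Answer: 315/31 ≈ 10.161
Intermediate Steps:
B(L) = -2*L
a(K, J) = 0 (a(K, J) = J*0 = 0)
t = -2 (t = 0 - 1*2 = 0 - 2 = -2)
C(g, P) = -P/186 (C(g, P) = P*(-1/186) = -P/186)
d(M, R) = 9 (d(M, R) = (-2 - 2/2)² = (-2 - 2*½)² = (-2 - 1)² = (-3)² = 9)
d(-208, -200) + C(-163, -216) = 9 - 1/186*(-216) = 9 + 36/31 = 315/31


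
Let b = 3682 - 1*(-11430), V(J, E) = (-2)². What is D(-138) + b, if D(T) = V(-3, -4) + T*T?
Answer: 34160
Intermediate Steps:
V(J, E) = 4
b = 15112 (b = 3682 + 11430 = 15112)
D(T) = 4 + T² (D(T) = 4 + T*T = 4 + T²)
D(-138) + b = (4 + (-138)²) + 15112 = (4 + 19044) + 15112 = 19048 + 15112 = 34160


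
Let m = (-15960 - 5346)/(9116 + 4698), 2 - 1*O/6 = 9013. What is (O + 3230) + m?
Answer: -351134905/6907 ≈ -50838.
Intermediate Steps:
O = -54066 (O = 12 - 6*9013 = 12 - 54078 = -54066)
m = -10653/6907 (m = -21306/13814 = -21306*1/13814 = -10653/6907 ≈ -1.5423)
(O + 3230) + m = (-54066 + 3230) - 10653/6907 = -50836 - 10653/6907 = -351134905/6907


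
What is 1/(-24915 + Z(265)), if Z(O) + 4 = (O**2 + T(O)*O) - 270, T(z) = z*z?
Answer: 1/18654661 ≈ 5.3606e-8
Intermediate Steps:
T(z) = z**2
Z(O) = -274 + O**2 + O**3 (Z(O) = -4 + ((O**2 + O**2*O) - 270) = -4 + ((O**2 + O**3) - 270) = -4 + (-270 + O**2 + O**3) = -274 + O**2 + O**3)
1/(-24915 + Z(265)) = 1/(-24915 + (-274 + 265**2 + 265**3)) = 1/(-24915 + (-274 + 70225 + 18609625)) = 1/(-24915 + 18679576) = 1/18654661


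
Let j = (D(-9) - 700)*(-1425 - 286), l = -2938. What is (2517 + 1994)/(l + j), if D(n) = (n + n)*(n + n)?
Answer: 4511/640398 ≈ 0.0070441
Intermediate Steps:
D(n) = 4*n² (D(n) = (2*n)*(2*n) = 4*n²)
j = 643336 (j = (4*(-9)² - 700)*(-1425 - 286) = (4*81 - 700)*(-1711) = (324 - 700)*(-1711) = -376*(-1711) = 643336)
(2517 + 1994)/(l + j) = (2517 + 1994)/(-2938 + 643336) = 4511/640398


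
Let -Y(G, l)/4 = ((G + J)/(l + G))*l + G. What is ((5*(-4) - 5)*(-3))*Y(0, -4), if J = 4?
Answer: -1200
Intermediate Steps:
Y(G, l) = -4*G - 4*l*(4 + G)/(G + l) (Y(G, l) = -4*(((G + 4)/(l + G))*l + G) = -4*(((4 + G)/(G + l))*l + G) = -4*(l*(4 + G)/(G + l) + G) = -4*(G + l*(4 + G)/(G + l)) = -4*G - 4*l*(4 + G)/(G + l))
((5*(-4) - 5)*(-3))*Y(0, -4) = ((5*(-4) - 5)*(-3))*(4*(-1*0**2 - 4*(-4) - 2*0*(-4))/(0 - 4)) = ((-20 - 5)*(-3))*(4*(-1*0 + 16 + 0)/(-4)) = (-25*(-3))*(4*(-1/4)*(0 + 16 + 0)) = 75*(4*(-1/4)*16) = 75*(-16) = -1200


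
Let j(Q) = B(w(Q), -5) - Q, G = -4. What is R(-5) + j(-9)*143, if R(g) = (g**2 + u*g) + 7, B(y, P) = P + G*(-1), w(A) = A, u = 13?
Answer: 1111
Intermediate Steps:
B(y, P) = 4 + P (B(y, P) = P - 4*(-1) = P + 4 = 4 + P)
j(Q) = -1 - Q (j(Q) = (4 - 5) - Q = -1 - Q)
R(g) = 7 + g**2 + 13*g (R(g) = (g**2 + 13*g) + 7 = 7 + g**2 + 13*g)
R(-5) + j(-9)*143 = (7 + (-5)**2 + 13*(-5)) + (-1 - 1*(-9))*143 = (7 + 25 - 65) + (-1 + 9)*143 = -33 + 8*143 = -33 + 1144 = 1111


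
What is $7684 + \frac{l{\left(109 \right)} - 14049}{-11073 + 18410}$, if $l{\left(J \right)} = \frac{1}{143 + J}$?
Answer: $\frac{14203591669}{1848924} \approx 7682.1$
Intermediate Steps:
$7684 + \frac{l{\left(109 \right)} - 14049}{-11073 + 18410} = 7684 + \frac{\frac{1}{143 + 109} - 14049}{-11073 + 18410} = 7684 + \frac{\frac{1}{252} - 14049}{7337} = 7684 + \left(\frac{1}{252} - 14049\right) \frac{1}{7337} = 7684 - \frac{3540347}{1848924} = \frac{14203591669}{1848924}$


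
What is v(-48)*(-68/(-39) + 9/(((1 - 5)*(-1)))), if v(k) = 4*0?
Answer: 0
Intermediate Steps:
v(k) = 0
v(-48)*(-68/(-39) + 9/(((1 - 5)*(-1)))) = 0*(-68/(-39) + 9/(((1 - 5)*(-1)))) = 0*(-68*(-1/39) + 9/((-4*(-1)))) = 0*(68/39 + 9/4) = 0*(623/156) = 0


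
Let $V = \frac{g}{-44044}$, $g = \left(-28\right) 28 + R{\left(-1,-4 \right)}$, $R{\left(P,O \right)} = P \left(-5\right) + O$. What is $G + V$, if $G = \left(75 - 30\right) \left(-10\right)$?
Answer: $- \frac{19819017}{44044} \approx -449.98$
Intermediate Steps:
$R{\left(P,O \right)} = O - 5 P$ ($R{\left(P,O \right)} = - 5 P + O = O - 5 P$)
$G = -450$ ($G = 45 \left(-10\right) = -450$)
$g = -783$ ($g = \left(-28\right) 28 - -1 = -784 + \left(-4 + 5\right) = -784 + 1 = -783$)
$V = \frac{783}{44044}$ ($V = - \frac{783}{-44044} = \left(-783\right) \left(- \frac{1}{44044}\right) = \frac{783}{44044} \approx 0.017778$)
$G + V = -450 + \frac{783}{44044} = - \frac{19819017}{44044}$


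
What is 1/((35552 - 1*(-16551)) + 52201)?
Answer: 1/104304 ≈ 9.5874e-6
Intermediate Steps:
1/((35552 - 1*(-16551)) + 52201) = 1/((35552 + 16551) + 52201) = 1/(52103 + 52201) = 1/104304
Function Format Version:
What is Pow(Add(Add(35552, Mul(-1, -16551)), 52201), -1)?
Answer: Rational(1, 104304) ≈ 9.5874e-6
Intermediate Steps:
Pow(Add(Add(35552, Mul(-1, -16551)), 52201), -1) = Pow(Add(Add(35552, 16551), 52201), -1) = Pow(Add(52103, 52201), -1) = Pow(104304, -1) = Rational(1, 104304)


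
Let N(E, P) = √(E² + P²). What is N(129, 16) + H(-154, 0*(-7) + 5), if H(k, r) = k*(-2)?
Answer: 308 + √16897 ≈ 437.99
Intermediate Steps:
H(k, r) = -2*k
N(129, 16) + H(-154, 0*(-7) + 5) = √(129² + 16²) - 2*(-154) = √(16641 + 256) + 308 = √16897 + 308 = 308 + √16897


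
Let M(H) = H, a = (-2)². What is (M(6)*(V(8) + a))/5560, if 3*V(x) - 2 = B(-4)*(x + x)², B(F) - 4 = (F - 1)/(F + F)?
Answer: 599/1390 ≈ 0.43094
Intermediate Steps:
B(F) = 4 + (-1 + F)/(2*F) (B(F) = 4 + (F - 1)/(F + F) = 4 + (-1 + F)/((2*F)) = 4 + (-1 + F)*(1/(2*F)) = 4 + (-1 + F)/(2*F))
a = 4
V(x) = ⅔ + 37*x²/6 (V(x) = ⅔ + (((½)*(-1 + 9*(-4))/(-4))*(x + x)²)/3 = ⅔ + (((½)*(-¼)*(-1 - 36))*(2*x)²)/3 = ⅔ + (((½)*(-¼)*(-37))*(4*x²))/3 = ⅔ + (37*(4*x²)/8)/3 = ⅔ + (37*x²/2)/3 = ⅔ + 37*x²/6)
(M(6)*(V(8) + a))/5560 = (6*((⅔ + (37/6)*8²) + 4))/5560 = (6*((⅔ + (37/6)*64) + 4))*(1/5560) = (6*((⅔ + 1184/3) + 4))*(1/5560) = (6*(1186/3 + 4))*(1/5560) = (6*(1198/3))*(1/5560) = 2396*(1/5560) = 599/1390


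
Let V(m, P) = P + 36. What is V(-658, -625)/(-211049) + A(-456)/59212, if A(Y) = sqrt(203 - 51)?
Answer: 589/211049 + sqrt(38)/29606 ≈ 0.0029990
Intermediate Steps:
V(m, P) = 36 + P
A(Y) = 2*sqrt(38) (A(Y) = sqrt(152) = 2*sqrt(38))
V(-658, -625)/(-211049) + A(-456)/59212 = (36 - 625)/(-211049) + (2*sqrt(38))/59212 = -589*(-1/211049) + (2*sqrt(38))*(1/59212) = 589/211049 + sqrt(38)/29606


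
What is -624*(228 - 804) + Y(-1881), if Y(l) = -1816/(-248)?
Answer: 11142371/31 ≈ 3.5943e+5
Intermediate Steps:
Y(l) = 227/31 (Y(l) = -1816*(-1/248) = 227/31)
-624*(228 - 804) + Y(-1881) = -624*(228 - 804) + 227/31 = -624*(-576) + 227/31 = 359424 + 227/31 = 11142371/31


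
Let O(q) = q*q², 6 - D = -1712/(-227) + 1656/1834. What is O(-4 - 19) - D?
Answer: -2532161647/208159 ≈ -12165.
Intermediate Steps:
D = -508906/208159 (D = 6 - (-1712/(-227) + 1656/1834) = 6 - (-1712*(-1/227) + 1656*(1/1834)) = 6 - (1712/227 + 828/917) = 6 - 1*1757860/208159 = 6 - 1757860/208159 = -508906/208159 ≈ -2.4448)
O(q) = q³
O(-4 - 19) - D = (-4 - 19)³ - 1*(-508906/208159) = (-23)³ + 508906/208159 = -12167 + 508906/208159 = -2532161647/208159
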